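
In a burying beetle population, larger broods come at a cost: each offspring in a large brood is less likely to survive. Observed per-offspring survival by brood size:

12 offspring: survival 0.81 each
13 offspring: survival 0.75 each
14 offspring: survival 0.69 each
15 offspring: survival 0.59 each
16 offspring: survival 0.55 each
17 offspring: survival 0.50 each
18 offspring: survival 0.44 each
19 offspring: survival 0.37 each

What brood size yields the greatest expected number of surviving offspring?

13

Expected surviving offspring = c × s(c):
  c=12: 12 × 0.81 = 9.720
  c=13: 13 × 0.75 = 9.750
  c=14: 14 × 0.69 = 9.660
  c=15: 15 × 0.59 = 8.850
  c=16: 16 × 0.55 = 8.800
  c=17: 17 × 0.50 = 8.500
  c=18: 18 × 0.44 = 7.920
  c=19: 19 × 0.37 = 7.030
Maximum at c = 13 (9.750 surviving offspring).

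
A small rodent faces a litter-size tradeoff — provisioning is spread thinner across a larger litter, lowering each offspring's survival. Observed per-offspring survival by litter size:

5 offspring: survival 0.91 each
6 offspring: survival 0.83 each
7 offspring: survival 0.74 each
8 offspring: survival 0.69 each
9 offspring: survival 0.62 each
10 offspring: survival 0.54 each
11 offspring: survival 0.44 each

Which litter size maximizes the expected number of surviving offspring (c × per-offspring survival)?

9

Expected surviving offspring = c × s(c):
  c=5: 5 × 0.91 = 4.550
  c=6: 6 × 0.83 = 4.980
  c=7: 7 × 0.74 = 5.180
  c=8: 8 × 0.69 = 5.520
  c=9: 9 × 0.62 = 5.580
  c=10: 10 × 0.54 = 5.400
  c=11: 11 × 0.44 = 4.840
Maximum at c = 9 (5.580 surviving offspring).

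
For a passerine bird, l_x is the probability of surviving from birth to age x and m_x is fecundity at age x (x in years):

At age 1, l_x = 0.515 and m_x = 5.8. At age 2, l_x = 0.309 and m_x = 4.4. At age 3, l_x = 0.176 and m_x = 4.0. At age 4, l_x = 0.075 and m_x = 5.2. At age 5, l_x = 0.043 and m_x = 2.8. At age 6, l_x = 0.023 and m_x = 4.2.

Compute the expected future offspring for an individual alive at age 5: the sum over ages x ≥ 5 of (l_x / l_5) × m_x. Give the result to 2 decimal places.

l_5 = 0.043. Conditional survival from age 5 to x is l_x / l_5.
  x=5: (0.043/0.043) × 2.8 = 2.8000
  x=6: (0.023/0.043) × 4.2 = 2.2465
Sum = 2.8000 + 2.2465 = 5.0465

5.05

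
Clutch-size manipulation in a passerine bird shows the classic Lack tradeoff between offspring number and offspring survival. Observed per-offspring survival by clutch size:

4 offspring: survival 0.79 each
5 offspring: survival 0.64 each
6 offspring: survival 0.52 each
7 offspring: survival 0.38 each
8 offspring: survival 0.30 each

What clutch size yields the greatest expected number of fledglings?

Expected fledglings = c × s(c):
  c=4: 4 × 0.79 = 3.160
  c=5: 5 × 0.64 = 3.200
  c=6: 6 × 0.52 = 3.120
  c=7: 7 × 0.38 = 2.660
  c=8: 8 × 0.30 = 2.400
Maximum at c = 5 (3.200 fledglings).

5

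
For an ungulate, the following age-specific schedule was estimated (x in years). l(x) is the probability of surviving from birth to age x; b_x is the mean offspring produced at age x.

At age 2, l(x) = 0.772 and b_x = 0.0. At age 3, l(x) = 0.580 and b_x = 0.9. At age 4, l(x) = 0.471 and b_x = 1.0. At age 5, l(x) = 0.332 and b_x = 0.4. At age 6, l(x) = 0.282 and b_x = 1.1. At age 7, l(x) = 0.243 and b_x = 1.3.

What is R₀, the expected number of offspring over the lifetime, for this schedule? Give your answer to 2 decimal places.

R₀ = Σ l(x) b_x:
  age 2: 0.772 × 0.0 = 0.0000
  age 3: 0.580 × 0.9 = 0.5220
  age 4: 0.471 × 1.0 = 0.4710
  age 5: 0.332 × 0.4 = 0.1328
  age 6: 0.282 × 1.1 = 0.3102
  age 7: 0.243 × 1.3 = 0.3159
R₀ = 0.0000 + 0.5220 + 0.4710 + 0.1328 + 0.3102 + 0.3159 = 1.7519

1.75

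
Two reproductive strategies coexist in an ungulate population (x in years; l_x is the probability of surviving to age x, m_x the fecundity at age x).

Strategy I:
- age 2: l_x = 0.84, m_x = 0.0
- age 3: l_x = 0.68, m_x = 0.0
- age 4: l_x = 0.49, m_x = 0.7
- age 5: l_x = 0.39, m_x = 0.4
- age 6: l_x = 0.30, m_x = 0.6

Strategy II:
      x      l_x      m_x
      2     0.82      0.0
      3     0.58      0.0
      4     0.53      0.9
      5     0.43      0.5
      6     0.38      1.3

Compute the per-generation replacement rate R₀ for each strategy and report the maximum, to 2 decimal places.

Strategy I: R₀ = 0.84×0.0 + 0.68×0.0 + 0.49×0.7 + 0.39×0.4 + 0.30×0.6 = 0.6790
Strategy II: R₀ = 0.82×0.0 + 0.58×0.0 + 0.53×0.9 + 0.43×0.5 + 0.38×1.3 = 1.1860
Highest R₀: strategy II with 1.1860.

1.19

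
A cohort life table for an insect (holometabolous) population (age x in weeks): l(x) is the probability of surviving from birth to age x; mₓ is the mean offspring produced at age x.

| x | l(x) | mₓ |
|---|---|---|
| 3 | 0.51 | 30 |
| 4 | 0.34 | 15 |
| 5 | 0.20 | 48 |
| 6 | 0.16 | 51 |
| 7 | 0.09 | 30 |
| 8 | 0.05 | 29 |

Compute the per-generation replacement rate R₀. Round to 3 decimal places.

42.310

R₀ = Σ l(x) mₓ:
  age 3: 0.51 × 30 = 15.3000
  age 4: 0.34 × 15 = 5.1000
  age 5: 0.20 × 48 = 9.6000
  age 6: 0.16 × 51 = 8.1600
  age 7: 0.09 × 30 = 2.7000
  age 8: 0.05 × 29 = 1.4500
R₀ = 15.3000 + 5.1000 + 9.6000 + 8.1600 + 2.7000 + 1.4500 = 42.3100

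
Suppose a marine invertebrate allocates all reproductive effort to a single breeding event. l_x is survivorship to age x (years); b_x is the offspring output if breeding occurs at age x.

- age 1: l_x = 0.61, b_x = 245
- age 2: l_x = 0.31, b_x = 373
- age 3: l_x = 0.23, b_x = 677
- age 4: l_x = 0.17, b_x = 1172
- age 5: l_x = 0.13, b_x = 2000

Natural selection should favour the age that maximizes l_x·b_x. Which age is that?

Expected offspring if breeding at age x = l_x × b_x:
  age 1: 0.61 × 245 = 149.450
  age 2: 0.31 × 373 = 115.630
  age 3: 0.23 × 677 = 155.710
  age 4: 0.17 × 1172 = 199.240
  age 5: 0.13 × 2000 = 260.000
Maximum at age 5 (260.000).

5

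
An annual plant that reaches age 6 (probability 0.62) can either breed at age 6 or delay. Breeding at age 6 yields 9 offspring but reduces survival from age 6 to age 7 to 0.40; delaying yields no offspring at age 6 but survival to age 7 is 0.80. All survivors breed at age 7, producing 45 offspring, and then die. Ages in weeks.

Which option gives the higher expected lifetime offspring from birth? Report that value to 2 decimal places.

breed at age 6: R₀ = 0.62 × (9 + 0.40 × 45) = 0.62 × 27.0000 = 16.7400
delay to age 7: R₀ = 0.62 × (0.80 × 45) = 0.62 × 36.0000 = 22.3200
Higher: delay to age 7 (22.3200).

22.32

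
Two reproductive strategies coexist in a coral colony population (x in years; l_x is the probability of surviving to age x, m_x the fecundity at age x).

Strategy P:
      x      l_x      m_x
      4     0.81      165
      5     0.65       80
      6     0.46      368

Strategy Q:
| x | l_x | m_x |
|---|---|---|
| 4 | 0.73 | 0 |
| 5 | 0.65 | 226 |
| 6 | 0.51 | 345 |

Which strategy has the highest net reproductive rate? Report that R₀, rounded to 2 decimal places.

Strategy P: R₀ = 0.81×165 + 0.65×80 + 0.46×368 = 354.9300
Strategy Q: R₀ = 0.73×0 + 0.65×226 + 0.51×345 = 322.8500
Highest R₀: strategy P with 354.9300.

354.93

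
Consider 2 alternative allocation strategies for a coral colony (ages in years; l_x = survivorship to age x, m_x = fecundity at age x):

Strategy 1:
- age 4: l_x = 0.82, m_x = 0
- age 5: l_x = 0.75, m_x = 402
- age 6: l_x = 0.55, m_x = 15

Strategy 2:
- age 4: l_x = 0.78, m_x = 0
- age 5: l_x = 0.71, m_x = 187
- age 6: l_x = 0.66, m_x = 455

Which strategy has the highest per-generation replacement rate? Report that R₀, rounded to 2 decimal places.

433.07

Strategy 1: R₀ = 0.82×0 + 0.75×402 + 0.55×15 = 309.7500
Strategy 2: R₀ = 0.78×0 + 0.71×187 + 0.66×455 = 433.0700
Highest R₀: strategy 2 with 433.0700.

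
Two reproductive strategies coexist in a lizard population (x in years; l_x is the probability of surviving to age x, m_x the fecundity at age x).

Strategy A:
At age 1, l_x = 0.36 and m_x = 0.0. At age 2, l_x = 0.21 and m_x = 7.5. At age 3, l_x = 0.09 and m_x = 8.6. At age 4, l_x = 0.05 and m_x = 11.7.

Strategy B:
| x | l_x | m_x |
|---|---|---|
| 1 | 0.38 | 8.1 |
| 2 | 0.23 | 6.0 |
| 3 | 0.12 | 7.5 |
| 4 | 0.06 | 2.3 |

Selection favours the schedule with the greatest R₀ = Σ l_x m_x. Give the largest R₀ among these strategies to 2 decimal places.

5.50

Strategy A: R₀ = 0.36×0.0 + 0.21×7.5 + 0.09×8.6 + 0.05×11.7 = 2.9340
Strategy B: R₀ = 0.38×8.1 + 0.23×6.0 + 0.12×7.5 + 0.06×2.3 = 5.4960
Highest R₀: strategy B with 5.4960.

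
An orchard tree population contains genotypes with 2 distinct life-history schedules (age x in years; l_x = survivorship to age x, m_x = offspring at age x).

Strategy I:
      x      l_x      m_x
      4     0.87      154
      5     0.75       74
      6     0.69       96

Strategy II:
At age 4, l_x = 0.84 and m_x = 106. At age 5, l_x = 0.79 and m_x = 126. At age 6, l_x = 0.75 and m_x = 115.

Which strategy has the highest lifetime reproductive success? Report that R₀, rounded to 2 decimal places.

274.83

Strategy I: R₀ = 0.87×154 + 0.75×74 + 0.69×96 = 255.7200
Strategy II: R₀ = 0.84×106 + 0.79×126 + 0.75×115 = 274.8300
Highest R₀: strategy II with 274.8300.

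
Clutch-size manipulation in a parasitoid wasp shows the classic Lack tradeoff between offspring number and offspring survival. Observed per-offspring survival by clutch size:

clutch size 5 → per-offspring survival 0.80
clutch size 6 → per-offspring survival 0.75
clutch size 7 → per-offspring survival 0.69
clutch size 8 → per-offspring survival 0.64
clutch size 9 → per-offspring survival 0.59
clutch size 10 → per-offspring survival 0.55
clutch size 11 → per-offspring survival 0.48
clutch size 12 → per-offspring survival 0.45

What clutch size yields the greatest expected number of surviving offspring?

10

Expected surviving offspring = c × s(c):
  c=5: 5 × 0.80 = 4.000
  c=6: 6 × 0.75 = 4.500
  c=7: 7 × 0.69 = 4.830
  c=8: 8 × 0.64 = 5.120
  c=9: 9 × 0.59 = 5.310
  c=10: 10 × 0.55 = 5.500
  c=11: 11 × 0.48 = 5.280
  c=12: 12 × 0.45 = 5.400
Maximum at c = 10 (5.500 surviving offspring).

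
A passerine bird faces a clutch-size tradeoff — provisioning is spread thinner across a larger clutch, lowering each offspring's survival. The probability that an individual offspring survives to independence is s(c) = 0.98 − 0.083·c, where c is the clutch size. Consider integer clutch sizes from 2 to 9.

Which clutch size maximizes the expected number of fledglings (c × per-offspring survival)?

6

Expected fledglings = c × s(c):
  c=2: 2 × 0.814 = 1.628
  c=3: 3 × 0.731 = 2.193
  c=4: 4 × 0.648 = 2.592
  c=5: 5 × 0.565 = 2.825
  c=6: 6 × 0.482 = 2.892
  c=7: 7 × 0.399 = 2.793
  c=8: 8 × 0.316 = 2.528
  c=9: 9 × 0.233 = 2.097
Maximum at c = 6 (2.892 fledglings).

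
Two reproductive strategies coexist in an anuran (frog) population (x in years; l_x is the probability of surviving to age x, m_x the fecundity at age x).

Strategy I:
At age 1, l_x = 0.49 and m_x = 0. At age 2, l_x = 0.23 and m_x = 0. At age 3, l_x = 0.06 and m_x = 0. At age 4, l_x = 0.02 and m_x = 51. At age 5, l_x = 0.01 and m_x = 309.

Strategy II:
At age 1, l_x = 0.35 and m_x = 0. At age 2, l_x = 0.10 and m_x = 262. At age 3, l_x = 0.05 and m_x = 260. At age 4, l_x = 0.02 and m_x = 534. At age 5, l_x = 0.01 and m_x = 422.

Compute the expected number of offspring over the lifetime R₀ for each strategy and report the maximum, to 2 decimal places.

54.10

Strategy I: R₀ = 0.49×0 + 0.23×0 + 0.06×0 + 0.02×51 + 0.01×309 = 4.1100
Strategy II: R₀ = 0.35×0 + 0.10×262 + 0.05×260 + 0.02×534 + 0.01×422 = 54.1000
Highest R₀: strategy II with 54.1000.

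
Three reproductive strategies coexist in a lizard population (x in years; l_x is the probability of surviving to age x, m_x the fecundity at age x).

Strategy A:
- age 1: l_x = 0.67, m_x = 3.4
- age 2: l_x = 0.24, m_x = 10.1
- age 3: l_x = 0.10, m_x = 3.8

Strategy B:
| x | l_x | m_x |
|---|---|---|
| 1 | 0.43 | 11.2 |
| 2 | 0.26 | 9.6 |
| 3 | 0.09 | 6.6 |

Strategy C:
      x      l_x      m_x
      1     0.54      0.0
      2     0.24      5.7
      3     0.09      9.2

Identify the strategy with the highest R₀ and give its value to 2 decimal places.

7.91

Strategy A: R₀ = 0.67×3.4 + 0.24×10.1 + 0.10×3.8 = 5.0820
Strategy B: R₀ = 0.43×11.2 + 0.26×9.6 + 0.09×6.6 = 7.9060
Strategy C: R₀ = 0.54×0.0 + 0.24×5.7 + 0.09×9.2 = 2.1960
Highest R₀: strategy B with 7.9060.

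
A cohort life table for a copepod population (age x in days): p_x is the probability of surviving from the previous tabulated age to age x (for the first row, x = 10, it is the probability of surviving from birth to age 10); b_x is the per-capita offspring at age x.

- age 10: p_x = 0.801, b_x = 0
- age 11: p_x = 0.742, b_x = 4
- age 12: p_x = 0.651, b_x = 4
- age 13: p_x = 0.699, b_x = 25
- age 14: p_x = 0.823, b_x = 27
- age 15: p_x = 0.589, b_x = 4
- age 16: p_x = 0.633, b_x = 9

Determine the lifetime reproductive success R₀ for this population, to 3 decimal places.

17.967

Survivorship from birth: l_x = p_10·p_11·…·p_x.
  l_10 = 0.80100
  l_11 = 0.59434
  l_12 = 0.38692
  l_13 = 0.27045
  l_14 = 0.22258
  l_15 = 0.13110
  l_16 = 0.08299
R₀ = Σ l_x b_x:
  age 10: 0.80100 × 0 = 0.0000
  age 11: 0.59434 × 4 = 2.3774
  age 12: 0.38692 × 4 = 1.5477
  age 13: 0.27045 × 25 = 6.7613
  age 14: 0.22258 × 27 = 6.0097
  age 15: 0.13110 × 4 = 0.5244
  age 16: 0.08299 × 9 = 0.7469
R₀ = 0.0000 + 2.3774 + 1.5477 + 6.7613 + 6.0097 + 0.5244 + 0.7469 = 17.9673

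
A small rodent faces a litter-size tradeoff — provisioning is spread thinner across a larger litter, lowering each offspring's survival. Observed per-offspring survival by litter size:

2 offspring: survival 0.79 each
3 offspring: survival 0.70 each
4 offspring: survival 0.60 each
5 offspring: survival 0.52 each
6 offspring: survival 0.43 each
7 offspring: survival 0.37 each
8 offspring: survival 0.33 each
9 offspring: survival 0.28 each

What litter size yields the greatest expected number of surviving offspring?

Expected surviving offspring = c × s(c):
  c=2: 2 × 0.79 = 1.580
  c=3: 3 × 0.70 = 2.100
  c=4: 4 × 0.60 = 2.400
  c=5: 5 × 0.52 = 2.600
  c=6: 6 × 0.43 = 2.580
  c=7: 7 × 0.37 = 2.590
  c=8: 8 × 0.33 = 2.640
  c=9: 9 × 0.28 = 2.520
Maximum at c = 8 (2.640 surviving offspring).

8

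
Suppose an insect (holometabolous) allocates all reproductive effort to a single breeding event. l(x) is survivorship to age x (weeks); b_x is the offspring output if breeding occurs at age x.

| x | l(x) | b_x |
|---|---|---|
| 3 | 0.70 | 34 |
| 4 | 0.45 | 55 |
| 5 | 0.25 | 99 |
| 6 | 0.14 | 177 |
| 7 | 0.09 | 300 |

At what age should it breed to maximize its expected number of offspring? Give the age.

7

Expected offspring if breeding at age x = l(x) × b_x:
  age 3: 0.70 × 34 = 23.800
  age 4: 0.45 × 55 = 24.750
  age 5: 0.25 × 99 = 24.750
  age 6: 0.14 × 177 = 24.780
  age 7: 0.09 × 300 = 27.000
Maximum at age 7 (27.000).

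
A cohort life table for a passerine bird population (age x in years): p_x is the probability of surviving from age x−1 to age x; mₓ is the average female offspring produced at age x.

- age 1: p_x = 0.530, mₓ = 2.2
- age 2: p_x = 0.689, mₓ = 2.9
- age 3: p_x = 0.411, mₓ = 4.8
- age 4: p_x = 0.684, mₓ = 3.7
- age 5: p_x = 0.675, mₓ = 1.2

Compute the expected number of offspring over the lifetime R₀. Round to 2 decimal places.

3.41

Survivorship from birth: l_x = p_1·p_2·…·p_x.
  l_1 = 0.53000
  l_2 = 0.36517
  l_3 = 0.15008
  l_4 = 0.10266
  l_5 = 0.06929
R₀ = Σ l_x mₓ:
  age 1: 0.53000 × 2.2 = 1.1660
  age 2: 0.36517 × 2.9 = 1.0590
  age 3: 0.15008 × 4.8 = 0.7204
  age 4: 0.10266 × 3.7 = 0.3798
  age 5: 0.06929 × 1.2 = 0.0831
R₀ = 1.1660 + 1.0590 + 0.7204 + 0.3798 + 0.0831 = 3.4084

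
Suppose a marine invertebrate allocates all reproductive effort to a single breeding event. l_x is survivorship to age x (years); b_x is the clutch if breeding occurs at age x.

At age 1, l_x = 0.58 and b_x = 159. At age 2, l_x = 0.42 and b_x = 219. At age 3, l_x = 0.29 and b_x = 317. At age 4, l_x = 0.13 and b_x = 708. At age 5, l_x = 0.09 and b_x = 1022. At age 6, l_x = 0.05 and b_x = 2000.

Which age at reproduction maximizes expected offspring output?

Expected offspring if breeding at age x = l_x × b_x:
  age 1: 0.58 × 159 = 92.220
  age 2: 0.42 × 219 = 91.980
  age 3: 0.29 × 317 = 91.930
  age 4: 0.13 × 708 = 92.040
  age 5: 0.09 × 1022 = 91.980
  age 6: 0.05 × 2000 = 100.000
Maximum at age 6 (100.000).

6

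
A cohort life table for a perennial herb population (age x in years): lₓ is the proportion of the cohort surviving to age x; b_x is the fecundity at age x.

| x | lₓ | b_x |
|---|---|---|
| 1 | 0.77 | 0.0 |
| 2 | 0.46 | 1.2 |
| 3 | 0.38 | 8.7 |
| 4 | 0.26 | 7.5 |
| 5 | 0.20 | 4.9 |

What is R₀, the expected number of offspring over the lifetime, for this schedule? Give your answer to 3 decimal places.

R₀ = Σ lₓ b_x:
  age 1: 0.77 × 0.0 = 0.0000
  age 2: 0.46 × 1.2 = 0.5520
  age 3: 0.38 × 8.7 = 3.3060
  age 4: 0.26 × 7.5 = 1.9500
  age 5: 0.20 × 4.9 = 0.9800
R₀ = 0.0000 + 0.5520 + 3.3060 + 1.9500 + 0.9800 = 6.7880

6.788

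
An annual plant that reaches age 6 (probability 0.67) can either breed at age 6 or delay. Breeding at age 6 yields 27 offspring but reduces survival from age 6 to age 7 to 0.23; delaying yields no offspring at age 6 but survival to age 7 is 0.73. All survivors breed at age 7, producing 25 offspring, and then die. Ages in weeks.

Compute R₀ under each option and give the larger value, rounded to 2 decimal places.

breed at age 6: R₀ = 0.67 × (27 + 0.23 × 25) = 0.67 × 32.7500 = 21.9425
delay to age 7: R₀ = 0.67 × (0.73 × 25) = 0.67 × 18.2500 = 12.2275
Higher: breed at age 6 (21.9425).

21.94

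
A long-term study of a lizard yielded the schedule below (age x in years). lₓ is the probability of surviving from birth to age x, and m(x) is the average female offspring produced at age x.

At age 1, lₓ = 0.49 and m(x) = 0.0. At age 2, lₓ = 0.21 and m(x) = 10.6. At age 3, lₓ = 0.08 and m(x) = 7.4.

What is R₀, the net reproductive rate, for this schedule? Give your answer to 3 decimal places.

2.818

R₀ = Σ lₓ m(x):
  age 1: 0.49 × 0.0 = 0.0000
  age 2: 0.21 × 10.6 = 2.2260
  age 3: 0.08 × 7.4 = 0.5920
R₀ = 0.0000 + 2.2260 + 0.5920 = 2.8180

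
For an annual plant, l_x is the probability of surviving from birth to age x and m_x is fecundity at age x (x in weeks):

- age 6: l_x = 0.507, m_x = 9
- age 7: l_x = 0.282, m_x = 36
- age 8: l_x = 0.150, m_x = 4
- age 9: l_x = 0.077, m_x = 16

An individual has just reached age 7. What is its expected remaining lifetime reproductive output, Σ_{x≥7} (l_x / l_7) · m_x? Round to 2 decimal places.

l_7 = 0.282. Conditional survival from age 7 to x is l_x / l_7.
  x=7: (0.282/0.282) × 36 = 36.0000
  x=8: (0.150/0.282) × 4 = 2.1277
  x=9: (0.077/0.282) × 16 = 4.3688
Sum = 36.0000 + 2.1277 + 4.3688 = 42.4965

42.50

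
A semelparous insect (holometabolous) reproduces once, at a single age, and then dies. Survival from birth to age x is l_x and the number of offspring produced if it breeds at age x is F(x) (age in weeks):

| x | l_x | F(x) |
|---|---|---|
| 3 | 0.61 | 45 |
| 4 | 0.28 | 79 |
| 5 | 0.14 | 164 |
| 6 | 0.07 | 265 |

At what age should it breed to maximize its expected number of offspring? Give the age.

3

Expected offspring if breeding at age x = l_x × F(x):
  age 3: 0.61 × 45 = 27.450
  age 4: 0.28 × 79 = 22.120
  age 5: 0.14 × 164 = 22.960
  age 6: 0.07 × 265 = 18.550
Maximum at age 3 (27.450).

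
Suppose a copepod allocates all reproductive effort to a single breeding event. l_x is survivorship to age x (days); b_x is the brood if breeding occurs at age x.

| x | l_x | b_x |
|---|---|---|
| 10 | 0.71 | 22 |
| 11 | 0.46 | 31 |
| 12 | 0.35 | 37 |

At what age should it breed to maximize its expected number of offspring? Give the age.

Expected offspring if breeding at age x = l_x × b_x:
  age 10: 0.71 × 22 = 15.620
  age 11: 0.46 × 31 = 14.260
  age 12: 0.35 × 37 = 12.950
Maximum at age 10 (15.620).

10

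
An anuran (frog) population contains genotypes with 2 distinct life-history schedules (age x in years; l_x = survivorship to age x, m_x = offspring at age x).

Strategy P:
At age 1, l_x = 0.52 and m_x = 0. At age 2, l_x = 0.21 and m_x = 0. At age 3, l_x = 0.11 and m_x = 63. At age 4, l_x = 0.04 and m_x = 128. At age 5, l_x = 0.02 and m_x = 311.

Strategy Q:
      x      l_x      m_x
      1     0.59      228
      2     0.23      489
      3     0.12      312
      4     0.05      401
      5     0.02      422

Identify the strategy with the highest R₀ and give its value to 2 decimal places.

312.92

Strategy P: R₀ = 0.52×0 + 0.21×0 + 0.11×63 + 0.04×128 + 0.02×311 = 18.2700
Strategy Q: R₀ = 0.59×228 + 0.23×489 + 0.12×312 + 0.05×401 + 0.02×422 = 312.9200
Highest R₀: strategy Q with 312.9200.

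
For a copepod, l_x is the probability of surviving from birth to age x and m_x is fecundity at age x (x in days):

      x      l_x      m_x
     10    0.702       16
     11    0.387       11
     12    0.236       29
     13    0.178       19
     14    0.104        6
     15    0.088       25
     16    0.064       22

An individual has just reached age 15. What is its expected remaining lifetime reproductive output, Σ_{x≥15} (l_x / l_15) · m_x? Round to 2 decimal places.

l_15 = 0.088. Conditional survival from age 15 to x is l_x / l_15.
  x=15: (0.088/0.088) × 25 = 25.0000
  x=16: (0.064/0.088) × 22 = 16.0000
Sum = 25.0000 + 16.0000 = 41.0000

41.00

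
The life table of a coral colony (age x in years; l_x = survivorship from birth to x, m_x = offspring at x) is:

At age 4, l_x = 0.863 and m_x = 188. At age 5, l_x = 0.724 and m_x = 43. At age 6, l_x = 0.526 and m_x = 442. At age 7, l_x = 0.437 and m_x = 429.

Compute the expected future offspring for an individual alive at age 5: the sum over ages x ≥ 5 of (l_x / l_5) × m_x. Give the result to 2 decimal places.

623.06

l_5 = 0.724. Conditional survival from age 5 to x is l_x / l_5.
  x=5: (0.724/0.724) × 43 = 43.0000
  x=6: (0.526/0.724) × 442 = 321.1215
  x=7: (0.437/0.724) × 429 = 258.9406
Sum = 43.0000 + 321.1215 + 258.9406 = 623.0622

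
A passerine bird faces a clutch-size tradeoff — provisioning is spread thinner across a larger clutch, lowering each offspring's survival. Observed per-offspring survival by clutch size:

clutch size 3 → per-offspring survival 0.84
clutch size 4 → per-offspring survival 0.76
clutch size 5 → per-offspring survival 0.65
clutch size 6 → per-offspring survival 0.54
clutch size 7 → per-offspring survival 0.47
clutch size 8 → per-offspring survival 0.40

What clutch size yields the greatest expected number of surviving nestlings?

Expected surviving nestlings = c × s(c):
  c=3: 3 × 0.84 = 2.520
  c=4: 4 × 0.76 = 3.040
  c=5: 5 × 0.65 = 3.250
  c=6: 6 × 0.54 = 3.240
  c=7: 7 × 0.47 = 3.290
  c=8: 8 × 0.40 = 3.200
Maximum at c = 7 (3.290 surviving nestlings).

7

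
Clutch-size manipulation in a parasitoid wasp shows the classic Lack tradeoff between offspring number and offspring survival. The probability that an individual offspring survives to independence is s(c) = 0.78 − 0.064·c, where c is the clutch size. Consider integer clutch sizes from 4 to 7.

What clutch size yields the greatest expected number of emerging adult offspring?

6

Expected emerging adult offspring = c × s(c):
  c=4: 4 × 0.524 = 2.096
  c=5: 5 × 0.460 = 2.300
  c=6: 6 × 0.396 = 2.376
  c=7: 7 × 0.332 = 2.324
Maximum at c = 6 (2.376 emerging adult offspring).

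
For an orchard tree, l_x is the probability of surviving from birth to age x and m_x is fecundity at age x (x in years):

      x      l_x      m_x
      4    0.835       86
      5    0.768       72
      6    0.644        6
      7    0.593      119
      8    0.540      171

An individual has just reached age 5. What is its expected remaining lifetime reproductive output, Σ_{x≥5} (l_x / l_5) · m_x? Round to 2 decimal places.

289.15

l_5 = 0.768. Conditional survival from age 5 to x is l_x / l_5.
  x=5: (0.768/0.768) × 72 = 72.0000
  x=6: (0.644/0.768) × 6 = 5.0312
  x=7: (0.593/0.768) × 119 = 91.8841
  x=8: (0.540/0.768) × 171 = 120.2344
Sum = 72.0000 + 5.0312 + 91.8841 + 120.2344 = 289.1497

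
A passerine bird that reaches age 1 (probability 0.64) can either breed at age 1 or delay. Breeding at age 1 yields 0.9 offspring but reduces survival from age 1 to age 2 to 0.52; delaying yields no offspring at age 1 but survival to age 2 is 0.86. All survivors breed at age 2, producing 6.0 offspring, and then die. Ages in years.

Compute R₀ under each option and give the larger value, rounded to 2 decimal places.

breed at age 1: R₀ = 0.64 × (0.9 + 0.52 × 6.0) = 0.64 × 4.0200 = 2.5728
delay to age 2: R₀ = 0.64 × (0.86 × 6.0) = 0.64 × 5.1600 = 3.3024
Higher: delay to age 2 (3.3024).

3.30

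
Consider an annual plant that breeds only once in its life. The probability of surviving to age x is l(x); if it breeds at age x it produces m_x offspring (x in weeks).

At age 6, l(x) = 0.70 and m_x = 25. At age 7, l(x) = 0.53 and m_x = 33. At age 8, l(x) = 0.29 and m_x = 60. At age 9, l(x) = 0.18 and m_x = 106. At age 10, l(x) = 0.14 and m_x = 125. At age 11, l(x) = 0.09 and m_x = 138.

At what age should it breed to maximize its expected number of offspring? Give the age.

Expected offspring if breeding at age x = l(x) × m_x:
  age 6: 0.70 × 25 = 17.500
  age 7: 0.53 × 33 = 17.490
  age 8: 0.29 × 60 = 17.400
  age 9: 0.18 × 106 = 19.080
  age 10: 0.14 × 125 = 17.500
  age 11: 0.09 × 138 = 12.420
Maximum at age 9 (19.080).

9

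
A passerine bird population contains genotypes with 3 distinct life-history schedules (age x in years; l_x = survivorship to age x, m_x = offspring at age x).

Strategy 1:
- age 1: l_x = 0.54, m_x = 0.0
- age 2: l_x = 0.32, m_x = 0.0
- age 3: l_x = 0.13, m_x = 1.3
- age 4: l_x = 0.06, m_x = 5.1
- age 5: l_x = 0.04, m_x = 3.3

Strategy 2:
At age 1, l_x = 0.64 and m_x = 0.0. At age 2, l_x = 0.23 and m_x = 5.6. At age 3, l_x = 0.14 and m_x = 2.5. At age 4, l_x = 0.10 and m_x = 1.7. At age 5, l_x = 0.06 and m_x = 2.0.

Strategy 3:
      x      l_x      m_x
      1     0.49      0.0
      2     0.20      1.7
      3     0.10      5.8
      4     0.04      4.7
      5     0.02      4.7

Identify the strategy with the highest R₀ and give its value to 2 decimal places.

1.93

Strategy 1: R₀ = 0.54×0.0 + 0.32×0.0 + 0.13×1.3 + 0.06×5.1 + 0.04×3.3 = 0.6070
Strategy 2: R₀ = 0.64×0.0 + 0.23×5.6 + 0.14×2.5 + 0.10×1.7 + 0.06×2.0 = 1.9280
Strategy 3: R₀ = 0.49×0.0 + 0.20×1.7 + 0.10×5.8 + 0.04×4.7 + 0.02×4.7 = 1.2020
Highest R₀: strategy 2 with 1.9280.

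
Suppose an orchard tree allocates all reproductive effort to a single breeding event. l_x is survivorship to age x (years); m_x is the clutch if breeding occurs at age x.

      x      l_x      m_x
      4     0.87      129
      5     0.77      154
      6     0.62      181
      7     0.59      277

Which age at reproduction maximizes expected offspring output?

Expected offspring if breeding at age x = l_x × m_x:
  age 4: 0.87 × 129 = 112.230
  age 5: 0.77 × 154 = 118.580
  age 6: 0.62 × 181 = 112.220
  age 7: 0.59 × 277 = 163.430
Maximum at age 7 (163.430).

7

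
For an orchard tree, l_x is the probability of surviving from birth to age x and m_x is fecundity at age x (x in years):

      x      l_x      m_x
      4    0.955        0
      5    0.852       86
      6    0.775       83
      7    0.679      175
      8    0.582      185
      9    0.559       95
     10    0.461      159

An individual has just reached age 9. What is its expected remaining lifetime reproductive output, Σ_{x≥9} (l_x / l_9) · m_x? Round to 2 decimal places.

l_9 = 0.559. Conditional survival from age 9 to x is l_x / l_9.
  x=9: (0.559/0.559) × 95 = 95.0000
  x=10: (0.461/0.559) × 159 = 131.1252
Sum = 95.0000 + 131.1252 = 226.1252

226.13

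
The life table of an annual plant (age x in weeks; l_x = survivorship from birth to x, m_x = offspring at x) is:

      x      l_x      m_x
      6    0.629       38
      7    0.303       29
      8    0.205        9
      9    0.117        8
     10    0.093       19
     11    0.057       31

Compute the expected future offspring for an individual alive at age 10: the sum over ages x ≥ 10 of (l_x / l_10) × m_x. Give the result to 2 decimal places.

l_10 = 0.093. Conditional survival from age 10 to x is l_x / l_10.
  x=10: (0.093/0.093) × 19 = 19.0000
  x=11: (0.057/0.093) × 31 = 19.0000
Sum = 19.0000 + 19.0000 = 38.0000

38.00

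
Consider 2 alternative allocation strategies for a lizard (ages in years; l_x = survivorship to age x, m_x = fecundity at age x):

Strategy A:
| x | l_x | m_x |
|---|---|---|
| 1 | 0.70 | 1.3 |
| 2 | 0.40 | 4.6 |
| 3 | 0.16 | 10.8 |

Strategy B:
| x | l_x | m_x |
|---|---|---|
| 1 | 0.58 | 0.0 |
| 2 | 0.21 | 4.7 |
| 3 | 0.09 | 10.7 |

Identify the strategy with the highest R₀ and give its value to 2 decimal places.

Strategy A: R₀ = 0.70×1.3 + 0.40×4.6 + 0.16×10.8 = 4.4780
Strategy B: R₀ = 0.58×0.0 + 0.21×4.7 + 0.09×10.7 = 1.9500
Highest R₀: strategy A with 4.4780.

4.48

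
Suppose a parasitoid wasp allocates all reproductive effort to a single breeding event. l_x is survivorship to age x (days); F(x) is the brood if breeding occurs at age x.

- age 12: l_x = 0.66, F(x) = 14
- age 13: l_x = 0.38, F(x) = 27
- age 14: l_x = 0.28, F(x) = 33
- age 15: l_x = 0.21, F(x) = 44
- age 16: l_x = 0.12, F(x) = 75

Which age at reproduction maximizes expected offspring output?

Expected offspring if breeding at age x = l_x × F(x):
  age 12: 0.66 × 14 = 9.240
  age 13: 0.38 × 27 = 10.260
  age 14: 0.28 × 33 = 9.240
  age 15: 0.21 × 44 = 9.240
  age 16: 0.12 × 75 = 9.000
Maximum at age 13 (10.260).

13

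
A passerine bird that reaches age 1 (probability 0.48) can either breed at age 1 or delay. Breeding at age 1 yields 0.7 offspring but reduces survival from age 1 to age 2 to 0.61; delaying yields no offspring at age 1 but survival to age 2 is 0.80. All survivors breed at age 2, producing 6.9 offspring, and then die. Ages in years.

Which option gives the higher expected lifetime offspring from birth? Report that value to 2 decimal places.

breed at age 1: R₀ = 0.48 × (0.7 + 0.61 × 6.9) = 0.48 × 4.9090 = 2.3563
delay to age 2: R₀ = 0.48 × (0.80 × 6.9) = 0.48 × 5.5200 = 2.6496
Higher: delay to age 2 (2.6496).

2.65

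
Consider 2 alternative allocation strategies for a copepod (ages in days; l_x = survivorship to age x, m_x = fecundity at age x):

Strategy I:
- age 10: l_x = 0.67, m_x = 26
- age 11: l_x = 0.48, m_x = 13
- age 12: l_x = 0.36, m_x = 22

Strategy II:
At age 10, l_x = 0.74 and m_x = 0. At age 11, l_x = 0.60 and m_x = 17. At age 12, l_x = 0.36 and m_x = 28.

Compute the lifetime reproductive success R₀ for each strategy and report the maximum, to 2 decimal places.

31.58

Strategy I: R₀ = 0.67×26 + 0.48×13 + 0.36×22 = 31.5800
Strategy II: R₀ = 0.74×0 + 0.60×17 + 0.36×28 = 20.2800
Highest R₀: strategy I with 31.5800.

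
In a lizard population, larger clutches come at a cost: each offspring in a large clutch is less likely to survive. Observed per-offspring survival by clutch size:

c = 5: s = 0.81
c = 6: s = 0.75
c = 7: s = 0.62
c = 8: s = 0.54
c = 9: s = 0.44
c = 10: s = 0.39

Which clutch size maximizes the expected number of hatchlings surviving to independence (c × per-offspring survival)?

Expected hatchlings surviving to independence = c × s(c):
  c=5: 5 × 0.81 = 4.050
  c=6: 6 × 0.75 = 4.500
  c=7: 7 × 0.62 = 4.340
  c=8: 8 × 0.54 = 4.320
  c=9: 9 × 0.44 = 3.960
  c=10: 10 × 0.39 = 3.900
Maximum at c = 6 (4.500 hatchlings surviving to independence).

6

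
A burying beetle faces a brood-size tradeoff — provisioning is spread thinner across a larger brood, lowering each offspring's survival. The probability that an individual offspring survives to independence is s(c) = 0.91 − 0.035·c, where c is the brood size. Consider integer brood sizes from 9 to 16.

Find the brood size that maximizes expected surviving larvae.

Expected surviving larvae = c × s(c):
  c=9: 9 × 0.595 = 5.355
  c=10: 10 × 0.560 = 5.600
  c=11: 11 × 0.525 = 5.775
  c=12: 12 × 0.490 = 5.880
  c=13: 13 × 0.455 = 5.915
  c=14: 14 × 0.420 = 5.880
  c=15: 15 × 0.385 = 5.775
  c=16: 16 × 0.350 = 5.600
Maximum at c = 13 (5.915 surviving larvae).

13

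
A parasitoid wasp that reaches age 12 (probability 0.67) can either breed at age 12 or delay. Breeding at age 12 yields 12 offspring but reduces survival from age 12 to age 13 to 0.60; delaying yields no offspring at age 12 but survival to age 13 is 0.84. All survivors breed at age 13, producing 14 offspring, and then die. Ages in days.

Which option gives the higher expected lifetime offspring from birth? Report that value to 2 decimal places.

13.67

breed at age 12: R₀ = 0.67 × (12 + 0.60 × 14) = 0.67 × 20.4000 = 13.6680
delay to age 13: R₀ = 0.67 × (0.84 × 14) = 0.67 × 11.7600 = 7.8792
Higher: breed at age 12 (13.6680).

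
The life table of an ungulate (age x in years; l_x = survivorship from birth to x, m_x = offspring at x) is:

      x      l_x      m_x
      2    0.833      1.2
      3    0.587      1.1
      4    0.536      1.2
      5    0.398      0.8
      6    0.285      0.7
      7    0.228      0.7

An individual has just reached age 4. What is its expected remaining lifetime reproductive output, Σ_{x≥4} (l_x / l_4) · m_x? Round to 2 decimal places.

2.46

l_4 = 0.536. Conditional survival from age 4 to x is l_x / l_4.
  x=4: (0.536/0.536) × 1.2 = 1.2000
  x=5: (0.398/0.536) × 0.8 = 0.5940
  x=6: (0.285/0.536) × 0.7 = 0.3722
  x=7: (0.228/0.536) × 0.7 = 0.2978
Sum = 1.2000 + 0.5940 + 0.3722 + 0.2978 = 2.4640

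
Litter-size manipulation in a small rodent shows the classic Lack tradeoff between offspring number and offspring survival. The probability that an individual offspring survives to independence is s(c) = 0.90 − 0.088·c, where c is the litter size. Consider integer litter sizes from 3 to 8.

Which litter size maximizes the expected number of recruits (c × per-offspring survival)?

5

Expected recruits = c × s(c):
  c=3: 3 × 0.636 = 1.908
  c=4: 4 × 0.548 = 2.192
  c=5: 5 × 0.460 = 2.300
  c=6: 6 × 0.372 = 2.232
  c=7: 7 × 0.284 = 1.988
  c=8: 8 × 0.196 = 1.568
Maximum at c = 5 (2.300 recruits).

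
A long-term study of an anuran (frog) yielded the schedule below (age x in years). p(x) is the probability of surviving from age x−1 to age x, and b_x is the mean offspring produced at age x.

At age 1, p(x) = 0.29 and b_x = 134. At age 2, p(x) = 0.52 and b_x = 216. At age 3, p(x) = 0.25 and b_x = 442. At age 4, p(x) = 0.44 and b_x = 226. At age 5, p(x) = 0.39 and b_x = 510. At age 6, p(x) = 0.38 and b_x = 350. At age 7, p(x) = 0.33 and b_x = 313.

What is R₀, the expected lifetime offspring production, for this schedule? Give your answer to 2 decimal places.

96.26

Survivorship from birth: l_x = p_1·p_2·…·p_x.
  l_1 = 0.29000
  l_2 = 0.15080
  l_3 = 0.03770
  l_4 = 0.01659
  l_5 = 0.00647
  l_6 = 0.00246
  l_7 = 0.00081
R₀ = Σ l_x b_x:
  age 1: 0.29000 × 134 = 38.8600
  age 2: 0.15080 × 216 = 32.5728
  age 3: 0.03770 × 442 = 16.6634
  age 4: 0.01659 × 226 = 3.7493
  age 5: 0.00647 × 510 = 3.2997
  age 6: 0.00246 × 350 = 0.8610
  age 7: 0.00081 × 313 = 0.2535
R₀ = 38.8600 + 32.5728 + 16.6634 + 3.7493 + 3.2997 + 0.8610 + 0.2535 = 96.2598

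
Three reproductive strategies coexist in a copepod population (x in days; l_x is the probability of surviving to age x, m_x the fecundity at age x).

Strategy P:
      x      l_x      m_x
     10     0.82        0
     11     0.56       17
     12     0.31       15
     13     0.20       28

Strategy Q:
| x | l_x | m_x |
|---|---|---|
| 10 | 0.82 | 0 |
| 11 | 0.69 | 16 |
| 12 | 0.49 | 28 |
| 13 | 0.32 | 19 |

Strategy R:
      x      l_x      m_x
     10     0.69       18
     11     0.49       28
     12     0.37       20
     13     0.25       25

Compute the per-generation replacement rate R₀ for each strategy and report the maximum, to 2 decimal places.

Strategy P: R₀ = 0.82×0 + 0.56×17 + 0.31×15 + 0.20×28 = 19.7700
Strategy Q: R₀ = 0.82×0 + 0.69×16 + 0.49×28 + 0.32×19 = 30.8400
Strategy R: R₀ = 0.69×18 + 0.49×28 + 0.37×20 + 0.25×25 = 39.7900
Highest R₀: strategy R with 39.7900.

39.79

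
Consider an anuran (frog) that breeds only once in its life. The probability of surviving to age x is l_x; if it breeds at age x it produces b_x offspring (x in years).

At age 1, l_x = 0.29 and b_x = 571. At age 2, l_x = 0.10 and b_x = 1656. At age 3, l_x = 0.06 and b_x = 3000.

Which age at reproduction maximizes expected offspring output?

3

Expected offspring if breeding at age x = l_x × b_x:
  age 1: 0.29 × 571 = 165.590
  age 2: 0.10 × 1656 = 165.600
  age 3: 0.06 × 3000 = 180.000
Maximum at age 3 (180.000).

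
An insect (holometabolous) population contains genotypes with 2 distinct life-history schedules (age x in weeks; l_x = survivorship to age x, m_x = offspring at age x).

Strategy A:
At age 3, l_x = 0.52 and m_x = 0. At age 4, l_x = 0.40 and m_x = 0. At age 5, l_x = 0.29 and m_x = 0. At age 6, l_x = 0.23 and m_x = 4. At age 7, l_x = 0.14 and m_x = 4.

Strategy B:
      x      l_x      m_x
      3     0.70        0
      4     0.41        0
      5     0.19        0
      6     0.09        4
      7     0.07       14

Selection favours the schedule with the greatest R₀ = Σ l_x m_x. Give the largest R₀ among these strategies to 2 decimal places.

Strategy A: R₀ = 0.52×0 + 0.40×0 + 0.29×0 + 0.23×4 + 0.14×4 = 1.4800
Strategy B: R₀ = 0.70×0 + 0.41×0 + 0.19×0 + 0.09×4 + 0.07×14 = 1.3400
Highest R₀: strategy A with 1.4800.

1.48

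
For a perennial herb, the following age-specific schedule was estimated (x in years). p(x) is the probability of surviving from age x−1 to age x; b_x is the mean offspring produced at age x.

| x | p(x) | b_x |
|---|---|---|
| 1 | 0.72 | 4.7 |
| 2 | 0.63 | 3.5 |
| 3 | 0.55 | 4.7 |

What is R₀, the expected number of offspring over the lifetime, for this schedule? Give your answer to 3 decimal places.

6.144

Survivorship from birth: l_x = p_1·p_2·…·p_x.
  l_1 = 0.72000
  l_2 = 0.45360
  l_3 = 0.24948
R₀ = Σ l_x b_x:
  age 1: 0.72000 × 4.7 = 3.3840
  age 2: 0.45360 × 3.5 = 1.5876
  age 3: 0.24948 × 4.7 = 1.1726
R₀ = 3.3840 + 1.5876 + 1.1726 = 6.1442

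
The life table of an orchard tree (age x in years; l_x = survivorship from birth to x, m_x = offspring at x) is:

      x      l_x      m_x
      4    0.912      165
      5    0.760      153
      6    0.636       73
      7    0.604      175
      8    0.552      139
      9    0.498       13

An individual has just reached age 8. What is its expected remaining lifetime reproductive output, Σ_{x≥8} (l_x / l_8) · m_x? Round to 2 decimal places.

l_8 = 0.552. Conditional survival from age 8 to x is l_x / l_8.
  x=8: (0.552/0.552) × 139 = 139.0000
  x=9: (0.498/0.552) × 13 = 11.7283
Sum = 139.0000 + 11.7283 = 150.7283

150.73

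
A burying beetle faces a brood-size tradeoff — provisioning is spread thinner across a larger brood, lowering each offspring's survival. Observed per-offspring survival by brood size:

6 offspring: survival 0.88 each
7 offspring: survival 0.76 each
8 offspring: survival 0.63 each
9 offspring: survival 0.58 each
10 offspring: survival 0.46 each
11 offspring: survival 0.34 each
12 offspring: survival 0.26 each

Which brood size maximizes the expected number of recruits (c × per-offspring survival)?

7

Expected recruits = c × s(c):
  c=6: 6 × 0.88 = 5.280
  c=7: 7 × 0.76 = 5.320
  c=8: 8 × 0.63 = 5.040
  c=9: 9 × 0.58 = 5.220
  c=10: 10 × 0.46 = 4.600
  c=11: 11 × 0.34 = 3.740
  c=12: 12 × 0.26 = 3.120
Maximum at c = 7 (5.320 recruits).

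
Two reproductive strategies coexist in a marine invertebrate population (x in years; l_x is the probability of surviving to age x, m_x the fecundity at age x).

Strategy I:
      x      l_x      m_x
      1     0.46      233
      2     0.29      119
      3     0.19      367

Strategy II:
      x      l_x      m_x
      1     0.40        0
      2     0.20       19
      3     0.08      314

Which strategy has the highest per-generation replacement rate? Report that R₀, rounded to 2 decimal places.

211.42

Strategy I: R₀ = 0.46×233 + 0.29×119 + 0.19×367 = 211.4200
Strategy II: R₀ = 0.40×0 + 0.20×19 + 0.08×314 = 28.9200
Highest R₀: strategy I with 211.4200.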